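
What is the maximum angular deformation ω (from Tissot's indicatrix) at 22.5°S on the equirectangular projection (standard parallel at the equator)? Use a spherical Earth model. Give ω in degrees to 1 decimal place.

In the plate carrée (x = Rλ, y = Rφ), meridians are true-scale (h = 1) and parallels are stretched by k = sec φ.
At 22.5°: h = 1.000, k = 1.082; principal scales a = 1.082, b = 1.000.
sin(ω/2) = (a − b)/(a + b) = 0.08239/2.082 = 0.03957, so ω = 2 arcsin(0.03957) ≈ 4.5°.

4.5°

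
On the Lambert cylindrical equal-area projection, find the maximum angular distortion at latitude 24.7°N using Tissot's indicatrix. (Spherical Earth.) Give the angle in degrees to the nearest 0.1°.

11.0°

The Lambert cylindrical equal-area projection is the cylindrical equal-area projection with its standard parallel at the equator (φ₀ = 0). Cylindrical equal-area (φ₀ = 0°): h = cos φ / cos 0° along meridians, k = cos 0° / cos φ along parallels; h·k = 1.
At 24.7°: h = 0.9085, k = 1.101; principal scales a = 1.101, b = 0.9085.
sin(ω/2) = (a − b)/(a + b) = 0.1922/2.009 = 0.09566, so ω = 2 arcsin(0.09566) ≈ 11.0°.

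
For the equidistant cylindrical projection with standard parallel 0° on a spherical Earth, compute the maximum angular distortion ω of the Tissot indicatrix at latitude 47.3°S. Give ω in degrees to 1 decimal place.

For the equirectangular projection with φ₀ = 0 (plate carrée), h = 1 along meridians and k = sec φ along parallels.
At 47.3°: h = 1.000, k = 1.475; principal scales a = 1.475, b = 1.000.
sin(ω/2) = (a − b)/(a + b) = 0.4746/2.475 = 0.1918, so ω = 2 arcsin(0.1918) ≈ 22.1°.

22.1°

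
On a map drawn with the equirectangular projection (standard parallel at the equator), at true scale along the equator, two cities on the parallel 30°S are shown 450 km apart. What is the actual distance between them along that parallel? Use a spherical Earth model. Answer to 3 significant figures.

390 km

Plate carrée maps x = Rλ, y = Rφ. The meridian scale is h = 1 and the parallel scale is k = 1/cos φ = sec φ.
Along the parallel at 30°, map distances are exaggerated by k = sec 30° = 1.155.
True distance = 450 / 1.155 = 450 × cos 30° ≈ 390 km.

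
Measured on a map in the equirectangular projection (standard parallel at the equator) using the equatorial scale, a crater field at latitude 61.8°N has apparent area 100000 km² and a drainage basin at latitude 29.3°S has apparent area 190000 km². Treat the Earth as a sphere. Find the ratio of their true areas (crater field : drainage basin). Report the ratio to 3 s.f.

0.285

On the plate carrée, areal scale = h·k = 1 × sec φ, so true area = apparent × cos φ.
True area of crater field: 100000 × cos(61.8°) = 100000 × 0.4726 = 47260 km².
True area of drainage basin: 190000 × cos(29.3°) = 190000 × 0.8721 = 165700 km².
Ratio = 47260 / 165700 ≈ 0.285.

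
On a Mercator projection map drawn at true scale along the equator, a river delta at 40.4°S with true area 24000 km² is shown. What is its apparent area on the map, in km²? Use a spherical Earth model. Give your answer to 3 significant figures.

For Mercator, h = k = sec φ (a conformal cylindrical projection has a single point scale, 1/cos φ).
Areal scale = k² = sec²φ = 1/cos²(40.4°) = 1/0.7615² = 1.724.
Apparent area = 24000 × 1.724 ≈ 41400 km².

41400 km²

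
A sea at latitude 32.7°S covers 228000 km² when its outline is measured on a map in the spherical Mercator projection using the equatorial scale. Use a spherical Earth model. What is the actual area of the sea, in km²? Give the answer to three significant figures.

161000 km²

For Mercator, h = k = sec φ (a conformal cylindrical projection has a single point scale, 1/cos φ).
Areal scale = k² = sec²φ = 1/cos²(32.7°) = 1/0.8415² = 1.412.
True area = apparent / (areal scale) = 228000 / 1.412 ≈ 161000 km².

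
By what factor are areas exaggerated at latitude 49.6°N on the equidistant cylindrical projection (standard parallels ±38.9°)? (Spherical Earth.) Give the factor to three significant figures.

1.20

With standard parallel φ₀ = 38.9°, the equirectangular projection gives x = Rλ cos φ₀, y = Rφ, so h = 1 and k = cos 38.9° / cos φ.
Areal scale = h·k = 1 × cos φ₀ / cos φ; at 49.6°, h = 1.000, k = 1.201, so h·k = 1.201.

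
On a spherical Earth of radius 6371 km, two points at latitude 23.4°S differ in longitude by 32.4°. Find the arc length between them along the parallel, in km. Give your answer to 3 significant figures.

3310 km

Arc length along a parallel = R cos φ · Δλ (with Δλ in radians).
= 6371 × cos 23.4° × (32.4° × π/180) = 6371 × 0.9178 × 0.5655 ≈ 3310 km.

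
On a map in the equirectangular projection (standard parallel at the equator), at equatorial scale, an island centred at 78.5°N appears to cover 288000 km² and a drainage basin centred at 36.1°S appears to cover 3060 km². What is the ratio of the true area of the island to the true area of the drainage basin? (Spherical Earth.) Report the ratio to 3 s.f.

On the plate carrée, areal scale = h·k = 1 × sec φ, so true area = apparent × cos φ.
True area of island: 288000 × cos(78.5°) = 288000 × 0.1994 = 57420 km².
True area of drainage basin: 3060 × cos(36.1°) = 3060 × 0.8080 = 2472 km².
Ratio = 57420 / 2472 ≈ 23.2.

23.2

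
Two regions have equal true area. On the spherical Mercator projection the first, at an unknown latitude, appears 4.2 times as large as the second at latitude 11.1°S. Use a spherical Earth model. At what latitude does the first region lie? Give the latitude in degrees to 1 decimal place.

Mercator areal scale is sec²φ, so apparent-area ratio = sec²φ₁ / sec²φ₂ = cos²φ₂ / cos²φ₁.
cos²φ₂ / cos²φ₁ = 4.2  ⇒  cos φ₁ = cos 11.1° / √4.2 = 0.9813/2.049 = 0.4788.
φ₁ = arccos(0.4788) ≈ 61.4°.

61.4°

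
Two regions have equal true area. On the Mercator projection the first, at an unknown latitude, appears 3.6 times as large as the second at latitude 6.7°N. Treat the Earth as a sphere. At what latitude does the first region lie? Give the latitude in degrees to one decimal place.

58.4°

For equal true areas on Mercator, apparent areas scale as sec²φ, so the ratio is cos²φ₂ / cos²φ₁.
cos²φ₂ / cos²φ₁ = 3.6  ⇒  cos φ₁ = cos 6.7° / √3.6 = 0.9932/1.897 = 0.5234.
φ₁ = arccos(0.5234) ≈ 58.4°.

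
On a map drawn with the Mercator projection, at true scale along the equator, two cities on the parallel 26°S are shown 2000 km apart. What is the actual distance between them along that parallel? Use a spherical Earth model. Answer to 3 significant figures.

The Mercator projection is conformal; its linear scale factor is the same in every direction and equals sec φ = 1/cos φ.
Along the parallel at 26°, map distances are exaggerated by k = sec 26° = 1.113.
True distance = 2000 / 1.113 = 2000 × cos 26° ≈ 1800 km.

1800 km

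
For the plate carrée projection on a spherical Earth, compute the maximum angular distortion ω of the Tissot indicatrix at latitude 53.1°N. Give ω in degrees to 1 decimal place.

In the plate carrée (x = Rλ, y = Rφ), meridians are true-scale (h = 1) and parallels are stretched by k = sec φ.
At 53.1°: h = 1.000, k = 1.666; principal scales a = 1.666, b = 1.000.
sin(ω/2) = (a − b)/(a + b) = 0.6655/2.666 = 0.2497, so ω = 2 arcsin(0.2497) ≈ 28.9°.

28.9°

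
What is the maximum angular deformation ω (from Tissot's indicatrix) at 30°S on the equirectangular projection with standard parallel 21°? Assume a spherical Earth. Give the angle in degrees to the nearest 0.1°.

4.3°

The equidistant cylindrical projection with φ₀ = 21° has h = 1 (meridians true) and k = cos φ₀ / cos φ along parallels.
At 30°: h = 1.000, k = 1.078; principal scales a = 1.078, b = 1.000.
sin(ω/2) = (a − b)/(a + b) = 0.07801/2.078 = 0.03754, so ω = 2 arcsin(0.03754) ≈ 4.3°.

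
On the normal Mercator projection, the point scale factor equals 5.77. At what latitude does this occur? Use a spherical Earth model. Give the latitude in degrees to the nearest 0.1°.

80.0°

Mercator scale is k = sec φ = 1/cos φ.
1/cos φ = 5.77  ⇒  cos φ = 0.1733  ⇒  φ = arccos(0.1733) ≈ 80.0°.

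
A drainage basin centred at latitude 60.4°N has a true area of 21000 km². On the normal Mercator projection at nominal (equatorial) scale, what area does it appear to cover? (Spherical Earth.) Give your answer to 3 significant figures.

The Mercator projection is conformal; its linear scale factor is the same in every direction and equals sec φ = 1/cos φ.
Areal scale = k² = sec²φ = 1/cos²(60.4°) = 1/0.4939² = 4.099.
Apparent area = 21000 × 4.099 ≈ 86100 km².

86100 km²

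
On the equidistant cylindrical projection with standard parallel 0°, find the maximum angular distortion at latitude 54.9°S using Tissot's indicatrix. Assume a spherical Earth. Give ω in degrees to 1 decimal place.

For the equirectangular projection with φ₀ = 0 (plate carrée), h = 1 along meridians and k = sec φ along parallels.
At 54.9°: h = 1.000, k = 1.739; principal scales a = 1.739, b = 1.000.
sin(ω/2) = (a − b)/(a + b) = 0.7391/2.739 = 0.2698, so ω = 2 arcsin(0.2698) ≈ 31.3°.

31.3°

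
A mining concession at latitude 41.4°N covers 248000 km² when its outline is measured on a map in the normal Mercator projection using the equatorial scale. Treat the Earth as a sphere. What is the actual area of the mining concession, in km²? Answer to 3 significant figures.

The Mercator projection is conformal; its linear scale factor is the same in every direction and equals sec φ = 1/cos φ.
Areal scale = k² = sec²φ = 1/cos²(41.4°) = 1/0.7501² = 1.777.
True area = apparent / (areal scale) = 248000 / 1.777 ≈ 140000 km².

140000 km²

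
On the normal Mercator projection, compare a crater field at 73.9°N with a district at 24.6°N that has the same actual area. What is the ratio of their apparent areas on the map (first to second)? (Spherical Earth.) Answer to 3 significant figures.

On Mercator, area is exaggerated by sec²φ = 1/cos²φ.
At 73.9°: sec²(73.9°) = 1/0.2773² = 13.00.
At 24.6°: sec²(24.6°) = 1/0.9092² = 1.210.
Ratio = 13.00/1.210 = cos²(24.6°)/cos²(73.9°) ≈ 10.7.

10.7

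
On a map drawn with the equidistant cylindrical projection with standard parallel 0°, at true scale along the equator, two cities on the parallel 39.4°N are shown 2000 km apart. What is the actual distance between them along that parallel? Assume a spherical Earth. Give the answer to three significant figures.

1550 km

For the equirectangular projection with φ₀ = 0 (plate carrée), h = 1 along meridians and k = sec φ along parallels.
Along the parallel at 39.4°, map distances are exaggerated by k = sec 39.4° = 1.294.
True distance = 2000 / 1.294 = 2000 × cos 39.4° ≈ 1550 km.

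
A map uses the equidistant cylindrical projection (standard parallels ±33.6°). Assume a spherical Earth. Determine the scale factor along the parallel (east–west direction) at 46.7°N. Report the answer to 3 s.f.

In the equirectangular projection with standard parallel φ₀ = 33.6° (x = Rλ cos φ₀, y = Rφ), meridians are true-scale (h = 1) and the parallel scale is k = cos φ₀ / cos φ.
k = cos 33.6° / cos 46.7° = 0.8329/0.6858 = 1.214.

1.21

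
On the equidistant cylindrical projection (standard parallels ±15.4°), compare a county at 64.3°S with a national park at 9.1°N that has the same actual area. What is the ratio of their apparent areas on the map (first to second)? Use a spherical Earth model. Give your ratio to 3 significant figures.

In the equirectangular projection with standard parallel φ₀ = 15.4° (x = Rλ cos φ₀, y = Rφ), meridians are true-scale (h = 1) and the parallel scale is k = cos φ₀ / cos φ.
Areal scale at 64.3°: h·k = 1.000 × 2.223 = 2.223.
Areal scale at 9.1°: h·k = 1.000 × 0.9764 = 0.9764.
Ratio = 2.223/0.9764 ≈ 2.28.

2.28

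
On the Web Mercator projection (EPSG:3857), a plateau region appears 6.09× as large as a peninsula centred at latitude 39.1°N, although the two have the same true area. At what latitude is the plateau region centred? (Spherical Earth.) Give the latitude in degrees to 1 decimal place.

71.7°

For equal true areas on Mercator, apparent areas scale as sec²φ, so the ratio is cos²φ₂ / cos²φ₁.
cos²φ₂ / cos²φ₁ = 6.09  ⇒  cos φ₁ = cos 39.1° / √6.09 = 0.7760/2.468 = 0.3145.
φ₁ = arccos(0.3145) ≈ 71.7°.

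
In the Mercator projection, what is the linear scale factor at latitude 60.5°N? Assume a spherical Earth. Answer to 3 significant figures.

For Mercator, h = k = sec φ (a conformal cylindrical projection has a single point scale, 1/cos φ).
k = 1/cos 60.5° = 1/0.4924 = 2.031.

2.03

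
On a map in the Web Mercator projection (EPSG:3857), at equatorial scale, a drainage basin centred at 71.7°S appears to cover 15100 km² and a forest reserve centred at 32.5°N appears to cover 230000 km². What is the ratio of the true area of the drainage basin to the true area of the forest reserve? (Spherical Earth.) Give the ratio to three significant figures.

Since Mercator area scale is 1/cos²φ, the true area equals the apparent area multiplied by cos²φ.
True area of drainage basin: 15100 × cos²(71.7°) = 15100 × 0.09859 = 1489 km².
True area of forest reserve: 230000 × cos²(32.5°) = 230000 × 0.7113 = 163600 km².
Ratio = 1489 / 163600 ≈ 0.00910.

0.00910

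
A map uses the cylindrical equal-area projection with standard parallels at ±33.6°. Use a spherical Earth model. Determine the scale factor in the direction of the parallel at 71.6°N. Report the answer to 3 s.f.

2.64

A cylindrical equal-area projection with standard parallel φ₀ has meridian scale h = cos φ / cos φ₀ and parallel scale k = cos φ₀ / cos φ (so areas are preserved, h·k = 1).
k = cos 33.6° / cos 71.6° = 0.8329/0.3156 = 2.639.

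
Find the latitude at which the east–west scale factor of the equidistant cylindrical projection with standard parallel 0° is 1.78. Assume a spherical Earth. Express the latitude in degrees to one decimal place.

55.8°

Plate carrée: h = 1, k = sec φ along parallels.
sec φ = 1.78  ⇒  cos φ = 0.5618  ⇒  φ ≈ 55.8°.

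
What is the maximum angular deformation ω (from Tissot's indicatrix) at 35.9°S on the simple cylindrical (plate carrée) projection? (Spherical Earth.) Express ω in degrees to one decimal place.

Plate carrée maps x = Rλ, y = Rφ. The meridian scale is h = 1 and the parallel scale is k = 1/cos φ = sec φ.
At 35.9°: h = 1.000, k = 1.235; principal scales a = 1.235, b = 1.000.
sin(ω/2) = (a − b)/(a + b) = 0.2345/2.235 = 0.1049, so ω = 2 arcsin(0.1049) ≈ 12.0°.

12.0°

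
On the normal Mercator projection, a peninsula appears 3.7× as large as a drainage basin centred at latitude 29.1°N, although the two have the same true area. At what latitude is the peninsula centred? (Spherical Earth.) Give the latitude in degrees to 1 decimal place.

63.0°

Mercator areal scale is sec²φ, so apparent-area ratio = sec²φ₁ / sec²φ₂ = cos²φ₂ / cos²φ₁.
cos²φ₂ / cos²φ₁ = 3.7  ⇒  cos φ₁ = cos 29.1° / √3.7 = 0.8738/1.924 = 0.4543.
φ₁ = arccos(0.4543) ≈ 63.0°.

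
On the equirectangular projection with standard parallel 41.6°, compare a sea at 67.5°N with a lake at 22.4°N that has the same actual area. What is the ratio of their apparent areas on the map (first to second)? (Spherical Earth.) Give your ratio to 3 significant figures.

In the equirectangular projection with standard parallel φ₀ = 41.6° (x = Rλ cos φ₀, y = Rφ), meridians are true-scale (h = 1) and the parallel scale is k = cos φ₀ / cos φ.
Areal scale at 67.5°: h·k = 1.000 × 1.954 = 1.954.
Areal scale at 22.4°: h·k = 1.000 × 0.8088 = 0.8088.
Ratio = 1.954/0.8088 ≈ 2.42.

2.42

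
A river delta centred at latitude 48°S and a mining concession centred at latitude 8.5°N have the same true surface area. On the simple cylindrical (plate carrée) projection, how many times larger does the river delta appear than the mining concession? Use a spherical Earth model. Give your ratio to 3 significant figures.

1.48

Plate carrée maps x = Rλ, y = Rφ. The meridian scale is h = 1 and the parallel scale is k = 1/cos φ = sec φ.
Areal scale at 48°: h·k = 1.000 × 1.494 = 1.494.
Areal scale at 8.5°: h·k = 1.000 × 1.011 = 1.011.
Ratio = 1.494/1.011 ≈ 1.48.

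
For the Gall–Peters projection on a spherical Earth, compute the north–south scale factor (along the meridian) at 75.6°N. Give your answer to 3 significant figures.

0.352

Gall–Peters is a cylindrical equal-area projection with standard parallels at ±45°. A cylindrical equal-area projection with standard parallel φ₀ has meridian scale h = cos φ / cos φ₀ and parallel scale k = cos φ₀ / cos φ (so areas are preserved, h·k = 1).
h = cos 75.6° / cos 45° = 0.2487/0.7071 = 0.3517.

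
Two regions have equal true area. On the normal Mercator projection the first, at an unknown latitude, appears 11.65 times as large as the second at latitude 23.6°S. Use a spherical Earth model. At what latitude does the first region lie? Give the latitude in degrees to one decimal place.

On Mercator, (apparent₁)/(apparent₂) = sec²φ₁ / sec²φ₂ when true areas are equal.
cos²φ₂ / cos²φ₁ = 11.65  ⇒  cos φ₁ = cos 23.6° / √11.65 = 0.9164/3.413 = 0.2685.
φ₁ = arccos(0.2685) ≈ 74.4°.

74.4°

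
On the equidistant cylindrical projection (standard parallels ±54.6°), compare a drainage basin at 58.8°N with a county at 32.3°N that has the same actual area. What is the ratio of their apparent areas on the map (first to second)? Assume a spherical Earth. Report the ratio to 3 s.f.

The equidistant cylindrical projection with φ₀ = 54.6° has h = 1 (meridians true) and k = cos φ₀ / cos φ along parallels.
Areal scale at 58.8°: h·k = 1.000 × 1.118 = 1.118.
Areal scale at 32.3°: h·k = 1.000 × 0.6853 = 0.6853.
Ratio = 1.118/0.6853 ≈ 1.63.

1.63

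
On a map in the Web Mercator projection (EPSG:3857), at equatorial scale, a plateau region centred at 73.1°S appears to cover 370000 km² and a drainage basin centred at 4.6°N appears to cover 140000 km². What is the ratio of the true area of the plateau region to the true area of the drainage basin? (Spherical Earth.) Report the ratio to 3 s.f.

Mercator's areal exaggeration is sec²φ; hence true area = (apparent area) · cos²φ.
True area of plateau region: 370000 × cos²(73.1°) = 370000 × 0.08451 = 31270 km².
True area of drainage basin: 140000 × cos²(4.6°) = 140000 × 0.9936 = 139100 km².
Ratio = 31270 / 139100 ≈ 0.225.

0.225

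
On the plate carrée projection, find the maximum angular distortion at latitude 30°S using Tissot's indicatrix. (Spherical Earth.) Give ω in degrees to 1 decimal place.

8.2°

For the equirectangular projection with φ₀ = 0 (plate carrée), h = 1 along meridians and k = sec φ along parallels.
At 30°: h = 1.000, k = 1.155; principal scales a = 1.155, b = 1.000.
sin(ω/2) = (a − b)/(a + b) = 0.1547/2.155 = 0.07180, so ω = 2 arcsin(0.07180) ≈ 8.2°.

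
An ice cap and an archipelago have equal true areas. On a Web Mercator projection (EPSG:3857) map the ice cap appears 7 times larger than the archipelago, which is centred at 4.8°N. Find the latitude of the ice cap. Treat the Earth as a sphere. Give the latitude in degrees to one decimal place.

67.9°

On Mercator, (apparent₁)/(apparent₂) = sec²φ₁ / sec²φ₂ when true areas are equal.
cos²φ₂ / cos²φ₁ = 7  ⇒  cos φ₁ = cos 4.8° / √7 = 0.9965/2.646 = 0.3766.
φ₁ = arccos(0.3766) ≈ 67.9°.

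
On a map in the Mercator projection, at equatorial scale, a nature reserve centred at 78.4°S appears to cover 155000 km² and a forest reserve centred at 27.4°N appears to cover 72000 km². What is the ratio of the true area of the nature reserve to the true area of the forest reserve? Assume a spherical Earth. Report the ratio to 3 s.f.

0.110

Mercator's areal exaggeration is sec²φ; hence true area = (apparent area) · cos²φ.
True area of nature reserve: 155000 × cos²(78.4°) = 155000 × 0.04043 = 6267 km².
True area of forest reserve: 72000 × cos²(27.4°) = 72000 × 0.7882 = 56750 km².
Ratio = 6267 / 56750 ≈ 0.110.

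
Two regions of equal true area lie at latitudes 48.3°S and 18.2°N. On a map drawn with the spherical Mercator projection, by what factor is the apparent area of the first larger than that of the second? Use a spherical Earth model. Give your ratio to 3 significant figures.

2.04

On Mercator, area is exaggerated by sec²φ = 1/cos²φ.
At 48.3°: sec²(48.3°) = 1/0.6652² = 2.260.
At 18.2°: sec²(18.2°) = 1/0.9500² = 1.108.
Ratio = 2.260/1.108 = cos²(18.2°)/cos²(48.3°) ≈ 2.04.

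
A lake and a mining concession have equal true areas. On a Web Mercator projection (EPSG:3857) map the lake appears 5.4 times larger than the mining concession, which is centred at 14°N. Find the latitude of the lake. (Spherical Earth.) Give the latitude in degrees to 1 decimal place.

For equal true areas on Mercator, apparent areas scale as sec²φ, so the ratio is cos²φ₂ / cos²φ₁.
cos²φ₂ / cos²φ₁ = 5.4  ⇒  cos φ₁ = cos 14° / √5.4 = 0.9703/2.324 = 0.4175.
φ₁ = arccos(0.4175) ≈ 65.3°.

65.3°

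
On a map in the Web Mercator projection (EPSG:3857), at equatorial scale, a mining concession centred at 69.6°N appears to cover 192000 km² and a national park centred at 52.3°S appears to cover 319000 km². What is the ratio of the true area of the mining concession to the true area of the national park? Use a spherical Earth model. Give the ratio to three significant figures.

Since Mercator area scale is 1/cos²φ, the true area equals the apparent area multiplied by cos²φ.
True area of mining concession: 192000 × cos²(69.6°) = 192000 × 0.1215 = 23330 km².
True area of national park: 319000 × cos²(52.3°) = 319000 × 0.3740 = 119300 km².
Ratio = 23330 / 119300 ≈ 0.196.

0.196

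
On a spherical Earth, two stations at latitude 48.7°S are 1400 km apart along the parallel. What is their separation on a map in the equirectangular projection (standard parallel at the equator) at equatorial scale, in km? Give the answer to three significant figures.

Plate carrée maps x = Rλ, y = Rφ. The meridian scale is h = 1 and the parallel scale is k = 1/cos φ = sec φ.
Along the parallel, k = sec 48.7° = 1/0.6600 = 1.515.
Map distance = 1400 × 1.515 ≈ 2120 km.

2120 km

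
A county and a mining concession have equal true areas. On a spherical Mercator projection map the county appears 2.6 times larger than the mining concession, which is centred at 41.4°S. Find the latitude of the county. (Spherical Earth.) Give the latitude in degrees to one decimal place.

Mercator areal scale is sec²φ, so apparent-area ratio = sec²φ₁ / sec²φ₂ = cos²φ₂ / cos²φ₁.
cos²φ₂ / cos²φ₁ = 2.6  ⇒  cos φ₁ = cos 41.4° / √2.6 = 0.7501/1.612 = 0.4652.
φ₁ = arccos(0.4652) ≈ 62.3°.

62.3°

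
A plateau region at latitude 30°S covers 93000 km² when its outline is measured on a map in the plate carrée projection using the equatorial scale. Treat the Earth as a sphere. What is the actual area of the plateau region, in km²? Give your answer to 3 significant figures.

For the equirectangular projection with φ₀ = 0 (plate carrée), h = 1 along meridians and k = sec φ along parallels.
Areal scale = h·k = 1 × sec φ; at 30°, h = 1.000, k = 1.155, so h·k = 1.155.
True area = apparent / (areal scale) = 93000 / 1.155 ≈ 80500 km².

80500 km²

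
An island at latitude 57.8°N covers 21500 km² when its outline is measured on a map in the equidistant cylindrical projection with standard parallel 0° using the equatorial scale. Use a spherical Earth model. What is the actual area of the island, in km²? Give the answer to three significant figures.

Plate carrée maps x = Rλ, y = Rφ. The meridian scale is h = 1 and the parallel scale is k = 1/cos φ = sec φ.
Areal scale = h·k = 1 × sec φ; at 57.8°, h = 1.000, k = 1.877, so h·k = 1.877.
True area = apparent / (areal scale) = 21500 / 1.877 ≈ 11500 km².

11500 km²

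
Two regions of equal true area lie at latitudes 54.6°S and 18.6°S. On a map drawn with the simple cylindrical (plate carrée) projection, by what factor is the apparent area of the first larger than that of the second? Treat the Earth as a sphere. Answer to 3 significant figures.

In the plate carrée (x = Rλ, y = Rφ), meridians are true-scale (h = 1) and parallels are stretched by k = sec φ.
Areal scale at 54.6°: h·k = 1.000 × 1.726 = 1.726.
Areal scale at 18.6°: h·k = 1.000 × 1.055 = 1.055.
Ratio = 1.726/1.055 ≈ 1.64.

1.64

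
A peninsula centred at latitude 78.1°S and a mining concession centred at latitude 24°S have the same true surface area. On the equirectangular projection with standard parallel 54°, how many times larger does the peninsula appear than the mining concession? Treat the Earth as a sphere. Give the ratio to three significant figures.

The equidistant cylindrical projection with φ₀ = 54° has h = 1 (meridians true) and k = cos φ₀ / cos φ along parallels.
Areal scale at 78.1°: h·k = 1.000 × 2.851 = 2.851.
Areal scale at 24°: h·k = 1.000 × 0.6434 = 0.6434.
Ratio = 2.851/0.6434 ≈ 4.43.

4.43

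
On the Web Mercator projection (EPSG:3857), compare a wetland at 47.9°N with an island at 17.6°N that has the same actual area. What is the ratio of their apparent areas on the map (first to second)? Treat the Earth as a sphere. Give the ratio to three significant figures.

2.02

Mercator is conformal with k = sec φ, so areal scale = k² = sec²φ.
At 47.9°: sec²(47.9°) = 1/0.6704² = 2.225.
At 17.6°: sec²(17.6°) = 1/0.9532² = 1.101.
Ratio = 2.225/1.101 = cos²(17.6°)/cos²(47.9°) ≈ 2.02.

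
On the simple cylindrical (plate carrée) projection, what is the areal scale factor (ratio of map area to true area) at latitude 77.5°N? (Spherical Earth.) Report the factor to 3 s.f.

4.62

In the plate carrée (x = Rλ, y = Rφ), meridians are true-scale (h = 1) and parallels are stretched by k = sec φ.
Areal scale = h·k = 1 × sec φ; at 77.5°, h = 1.000, k = 4.620, so h·k = 4.620.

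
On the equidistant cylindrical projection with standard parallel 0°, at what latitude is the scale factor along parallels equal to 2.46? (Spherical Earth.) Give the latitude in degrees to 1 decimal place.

66.0°

Plate carrée: h = 1, k = sec φ along parallels.
sec φ = 2.46  ⇒  cos φ = 0.4065  ⇒  φ ≈ 66.0°.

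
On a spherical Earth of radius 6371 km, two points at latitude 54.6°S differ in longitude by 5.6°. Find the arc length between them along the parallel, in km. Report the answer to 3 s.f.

Arc length along a parallel = R cos φ · Δλ (with Δλ in radians).
= 6371 × cos 54.6° × (5.6° × π/180) = 6371 × 0.5793 × 0.09774 ≈ 361 km.

361 km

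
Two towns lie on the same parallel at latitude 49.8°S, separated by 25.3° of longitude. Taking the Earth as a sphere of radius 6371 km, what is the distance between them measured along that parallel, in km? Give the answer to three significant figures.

1820 km

Arc length along a parallel = R cos φ · Δλ (with Δλ in radians).
= 6371 × cos 49.8° × (25.3° × π/180) = 6371 × 0.6455 × 0.4416 ≈ 1820 km.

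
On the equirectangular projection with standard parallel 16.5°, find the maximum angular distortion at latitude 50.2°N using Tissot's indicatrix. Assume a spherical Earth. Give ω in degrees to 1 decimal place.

23.0°

In the equirectangular projection with standard parallel φ₀ = 16.5° (x = Rλ cos φ₀, y = Rφ), meridians are true-scale (h = 1) and the parallel scale is k = cos φ₀ / cos φ.
At 50.2°: h = 1.000, k = 1.498; principal scales a = 1.498, b = 1.000.
sin(ω/2) = (a − b)/(a + b) = 0.4979/2.498 = 0.1993, so ω = 2 arcsin(0.1993) ≈ 23.0°.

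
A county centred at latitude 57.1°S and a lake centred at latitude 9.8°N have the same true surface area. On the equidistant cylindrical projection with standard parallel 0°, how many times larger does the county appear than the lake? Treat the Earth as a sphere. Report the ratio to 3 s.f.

1.81

For the equirectangular projection with φ₀ = 0 (plate carrée), h = 1 along meridians and k = sec φ along parallels.
Areal scale at 57.1°: h·k = 1.000 × 1.841 = 1.841.
Areal scale at 9.8°: h·k = 1.000 × 1.015 = 1.015.
Ratio = 1.841/1.015 ≈ 1.81.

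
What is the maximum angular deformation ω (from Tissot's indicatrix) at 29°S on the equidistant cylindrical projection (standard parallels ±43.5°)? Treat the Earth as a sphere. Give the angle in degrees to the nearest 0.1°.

10.7°

With standard parallel φ₀ = 43.5°, the equirectangular projection gives x = Rλ cos φ₀, y = Rφ, so h = 1 and k = cos 43.5° / cos φ.
At 29°: h = 1.000, k = 0.8294; principal scales a = 1.000, b = 0.8294.
sin(ω/2) = (a − b)/(a + b) = 0.1706/1.829 = 0.09328, so ω = 2 arcsin(0.09328) ≈ 10.7°.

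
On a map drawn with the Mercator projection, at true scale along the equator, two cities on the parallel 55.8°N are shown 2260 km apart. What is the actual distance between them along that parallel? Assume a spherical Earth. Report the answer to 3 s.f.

Mercator is conformal, so the point scale is isotropic: h = k = sec φ = 1/cos φ.
Along the parallel at 55.8°, map distances are exaggerated by k = sec 55.8° = 1.779.
True distance = 2260 / 1.779 = 2260 × cos 55.8° ≈ 1270 km.

1270 km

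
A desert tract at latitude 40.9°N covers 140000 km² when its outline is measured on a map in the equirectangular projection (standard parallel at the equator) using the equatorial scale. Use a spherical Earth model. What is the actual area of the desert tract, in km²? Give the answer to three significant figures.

106000 km²

For the equirectangular projection with φ₀ = 0 (plate carrée), h = 1 along meridians and k = sec φ along parallels.
Areal scale = h·k = 1 × sec φ; at 40.9°, h = 1.000, k = 1.323, so h·k = 1.323.
True area = apparent / (areal scale) = 140000 / 1.323 ≈ 106000 km².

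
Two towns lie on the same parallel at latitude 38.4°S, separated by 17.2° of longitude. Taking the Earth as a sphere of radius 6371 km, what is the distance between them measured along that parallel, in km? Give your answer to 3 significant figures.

Arc length along a parallel = R cos φ · Δλ (with Δλ in radians).
= 6371 × cos 38.4° × (17.2° × π/180) = 6371 × 0.7837 × 0.3002 ≈ 1500 km.

1500 km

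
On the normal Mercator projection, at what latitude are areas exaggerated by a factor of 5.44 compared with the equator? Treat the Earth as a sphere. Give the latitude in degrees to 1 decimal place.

Mercator areal scale is sec²φ.
sec²φ = 5.44  ⇒  cos²φ = 0.1838  ⇒  cos φ = 0.4287.
φ = arccos(0.4287) ≈ 64.6°.

64.6°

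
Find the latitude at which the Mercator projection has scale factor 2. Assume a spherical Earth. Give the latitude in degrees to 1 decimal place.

Mercator scale is k = sec φ = 1/cos φ.
1/cos φ = 2  ⇒  cos φ = 0.5000  ⇒  φ = arccos(0.5000) ≈ 60.0°.

60.0°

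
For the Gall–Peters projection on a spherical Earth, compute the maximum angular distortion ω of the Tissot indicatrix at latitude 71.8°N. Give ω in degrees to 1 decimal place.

84.7°

The Gall–Peters projection is cylindrical equal-area with φ₀ = 45°. For cylindrical equal-area with standard parallel φ₀, h = cos φ / cos φ₀ and k = cos φ₀ / cos φ, so h·k = 1.
At 71.8°: h = 0.4417, k = 2.264; principal scales a = 2.264, b = 0.4417.
sin(ω/2) = (a − b)/(a + b) = 1.822/2.706 = 0.6735, so ω = 2 arcsin(0.6735) ≈ 84.7°.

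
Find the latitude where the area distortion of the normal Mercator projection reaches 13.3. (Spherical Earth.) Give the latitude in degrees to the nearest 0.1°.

74.1°

Mercator areal scale is sec²φ.
sec²φ = 13.3  ⇒  cos²φ = 0.07519  ⇒  cos φ = 0.2742.
φ = arccos(0.2742) ≈ 74.1°.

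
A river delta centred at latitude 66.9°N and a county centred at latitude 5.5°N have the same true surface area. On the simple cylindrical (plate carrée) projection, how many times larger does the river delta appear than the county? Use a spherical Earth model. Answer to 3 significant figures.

Plate carrée maps x = Rλ, y = Rφ. The meridian scale is h = 1 and the parallel scale is k = 1/cos φ = sec φ.
Areal scale at 66.9°: h·k = 1.000 × 2.549 = 2.549.
Areal scale at 5.5°: h·k = 1.000 × 1.005 = 1.005.
Ratio = 2.549/1.005 ≈ 2.54.

2.54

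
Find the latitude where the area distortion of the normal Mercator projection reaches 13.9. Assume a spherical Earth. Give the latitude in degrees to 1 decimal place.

74.4°

Mercator areal scale is sec²φ.
sec²φ = 13.9  ⇒  cos²φ = 0.07194  ⇒  cos φ = 0.2682.
φ = arccos(0.2682) ≈ 74.4°.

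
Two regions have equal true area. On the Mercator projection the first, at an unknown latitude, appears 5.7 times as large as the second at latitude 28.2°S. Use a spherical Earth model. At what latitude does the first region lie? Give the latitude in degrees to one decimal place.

68.3°

For equal true areas on Mercator, apparent areas scale as sec²φ, so the ratio is cos²φ₂ / cos²φ₁.
cos²φ₂ / cos²φ₁ = 5.7  ⇒  cos φ₁ = cos 28.2° / √5.7 = 0.8813/2.387 = 0.3691.
φ₁ = arccos(0.3691) ≈ 68.3°.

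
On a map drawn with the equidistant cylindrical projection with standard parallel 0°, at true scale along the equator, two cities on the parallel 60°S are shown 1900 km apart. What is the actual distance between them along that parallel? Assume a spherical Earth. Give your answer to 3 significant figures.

In the plate carrée (x = Rλ, y = Rφ), meridians are true-scale (h = 1) and parallels are stretched by k = sec φ.
Along the parallel at 60°, map distances are exaggerated by k = sec 60° = 2.000.
True distance = 1900 / 2.000 = 1900 × cos 60° ≈ 950 km.

950 km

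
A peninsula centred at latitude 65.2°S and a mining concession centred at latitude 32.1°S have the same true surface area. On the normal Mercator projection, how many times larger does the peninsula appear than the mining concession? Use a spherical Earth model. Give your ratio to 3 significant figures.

Mercator areal scale is sec²φ.
At 65.2°: sec²(65.2°) = 1/0.4195² = 5.684.
At 32.1°: sec²(32.1°) = 1/0.8471² = 1.394.
Ratio = 5.684/1.394 = cos²(32.1°)/cos²(65.2°) ≈ 4.08.

4.08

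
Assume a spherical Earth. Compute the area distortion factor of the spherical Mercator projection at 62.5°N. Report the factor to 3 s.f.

4.69

Mercator is conformal, so the point scale is isotropic: h = k = sec φ = 1/cos φ.
Areal scale = k² = sec²φ = 1/cos²(62.5°) = 1/0.4617² = 4.690.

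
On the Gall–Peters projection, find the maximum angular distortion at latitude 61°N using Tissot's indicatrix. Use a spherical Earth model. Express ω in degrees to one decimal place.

42.3°

The Gall–Peters projection is cylindrical equal-area with φ₀ = 45°. A cylindrical equal-area projection with standard parallel φ₀ has meridian scale h = cos φ / cos φ₀ and parallel scale k = cos φ₀ / cos φ (so areas are preserved, h·k = 1).
At 61°: h = 0.6856, k = 1.459; principal scales a = 1.459, b = 0.6856.
sin(ω/2) = (a − b)/(a + b) = 0.7729/2.144 = 0.3605, so ω = 2 arcsin(0.3605) ≈ 42.3°.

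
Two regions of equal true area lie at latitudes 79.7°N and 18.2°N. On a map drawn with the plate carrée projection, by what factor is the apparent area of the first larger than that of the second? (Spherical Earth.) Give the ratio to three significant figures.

For the equirectangular projection with φ₀ = 0 (plate carrée), h = 1 along meridians and k = sec φ along parallels.
Areal scale at 79.7°: h·k = 1.000 × 5.593 = 5.593.
Areal scale at 18.2°: h·k = 1.000 × 1.053 = 1.053.
Ratio = 5.593/1.053 ≈ 5.31.

5.31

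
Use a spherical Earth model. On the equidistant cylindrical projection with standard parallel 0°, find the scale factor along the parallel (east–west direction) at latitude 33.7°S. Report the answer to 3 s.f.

Plate carrée maps x = Rλ, y = Rφ. The meridian scale is h = 1 and the parallel scale is k = 1/cos φ = sec φ.
k = 1/cos 33.7° = 1/0.8320 = 1.202.

1.20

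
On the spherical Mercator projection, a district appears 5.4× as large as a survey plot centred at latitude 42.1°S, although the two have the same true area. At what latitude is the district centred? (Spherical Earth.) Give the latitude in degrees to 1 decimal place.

71.4°

On Mercator, (apparent₁)/(apparent₂) = sec²φ₁ / sec²φ₂ when true areas are equal.
cos²φ₂ / cos²φ₁ = 5.4  ⇒  cos φ₁ = cos 42.1° / √5.4 = 0.7420/2.324 = 0.3193.
φ₁ = arccos(0.3193) ≈ 71.4°.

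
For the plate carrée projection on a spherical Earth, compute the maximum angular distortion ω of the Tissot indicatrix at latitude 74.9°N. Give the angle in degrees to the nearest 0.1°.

For the equirectangular projection with φ₀ = 0 (plate carrée), h = 1 along meridians and k = sec φ along parallels.
At 74.9°: h = 1.000, k = 3.839; principal scales a = 3.839, b = 1.000.
sin(ω/2) = (a − b)/(a + b) = 2.839/4.839 = 0.5867, so ω = 2 arcsin(0.5867) ≈ 71.8°.

71.8°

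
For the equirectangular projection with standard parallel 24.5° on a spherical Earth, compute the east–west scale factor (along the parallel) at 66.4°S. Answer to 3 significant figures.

With standard parallel φ₀ = 24.5°, the equirectangular projection gives x = Rλ cos φ₀, y = Rφ, so h = 1 and k = cos 24.5° / cos φ.
k = cos 24.5° / cos 66.4° = 0.9100/0.4003 = 2.273.

2.27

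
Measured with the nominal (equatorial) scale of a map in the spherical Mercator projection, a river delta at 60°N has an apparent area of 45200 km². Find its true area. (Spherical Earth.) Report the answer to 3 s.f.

Mercator is conformal, so the point scale is isotropic: h = k = sec φ = 1/cos φ.
Areal scale = k² = sec²φ = 1/cos²(60°) = 1/0.5000² = 4.000.
True area = apparent / (areal scale) = 45200 / 4.000 ≈ 11300 km².

11300 km²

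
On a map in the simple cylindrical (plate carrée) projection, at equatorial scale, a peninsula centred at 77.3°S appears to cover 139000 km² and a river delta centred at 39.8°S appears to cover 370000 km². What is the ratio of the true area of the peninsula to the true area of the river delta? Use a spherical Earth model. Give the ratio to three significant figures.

Plate carrée has h = 1 and k = sec φ, giving areal scale sec φ; true area = (apparent area) · cos φ.
True area of peninsula: 139000 × cos(77.3°) = 139000 × 0.2198 = 30560 km².
True area of river delta: 370000 × cos(39.8°) = 370000 × 0.7683 = 284300 km².
Ratio = 30560 / 284300 ≈ 0.108.

0.108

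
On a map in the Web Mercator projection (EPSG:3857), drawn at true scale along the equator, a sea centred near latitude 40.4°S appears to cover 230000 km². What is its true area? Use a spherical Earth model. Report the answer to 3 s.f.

133000 km²

Mercator is conformal, so the point scale is isotropic: h = k = sec φ = 1/cos φ.
Areal scale = k² = sec²φ = 1/cos²(40.4°) = 1/0.7615² = 1.724.
True area = apparent / (areal scale) = 230000 / 1.724 ≈ 133000 km².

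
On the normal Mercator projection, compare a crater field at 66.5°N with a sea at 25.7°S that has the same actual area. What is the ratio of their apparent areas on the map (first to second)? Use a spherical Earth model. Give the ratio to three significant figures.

5.11

On Mercator, area is exaggerated by sec²φ = 1/cos²φ.
At 66.5°: sec²(66.5°) = 1/0.3987² = 6.289.
At 25.7°: sec²(25.7°) = 1/0.9011² = 1.232.
Ratio = 6.289/1.232 = cos²(25.7°)/cos²(66.5°) ≈ 5.11.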